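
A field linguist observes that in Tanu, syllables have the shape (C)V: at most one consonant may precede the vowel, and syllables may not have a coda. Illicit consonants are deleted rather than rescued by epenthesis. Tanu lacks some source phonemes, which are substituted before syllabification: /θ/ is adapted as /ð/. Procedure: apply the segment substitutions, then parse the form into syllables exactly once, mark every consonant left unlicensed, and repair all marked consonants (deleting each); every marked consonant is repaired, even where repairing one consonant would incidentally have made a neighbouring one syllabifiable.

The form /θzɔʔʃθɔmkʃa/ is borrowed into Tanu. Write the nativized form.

Substitution: /θ/ → /ð/, giving /ðzɔʔʃðɔmkʃa/.
Syllabifying with onset maximization leaves /ð/, /ʔ/, /ʃ/, /m/, /k/ stranded (no codas are permitted; onsets are limited to one consonant).
Deletion applies to /ð/, /ʔ/, /ʃ/, /m/, /k/.

zɔðɔʃa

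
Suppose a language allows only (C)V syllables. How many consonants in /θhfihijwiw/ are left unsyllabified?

4

The consonants /θ/, /h/, /j/, /w/ cannot be parsed into a legal (C)V syllable (no codas are permitted; onsets are limited to one consonant).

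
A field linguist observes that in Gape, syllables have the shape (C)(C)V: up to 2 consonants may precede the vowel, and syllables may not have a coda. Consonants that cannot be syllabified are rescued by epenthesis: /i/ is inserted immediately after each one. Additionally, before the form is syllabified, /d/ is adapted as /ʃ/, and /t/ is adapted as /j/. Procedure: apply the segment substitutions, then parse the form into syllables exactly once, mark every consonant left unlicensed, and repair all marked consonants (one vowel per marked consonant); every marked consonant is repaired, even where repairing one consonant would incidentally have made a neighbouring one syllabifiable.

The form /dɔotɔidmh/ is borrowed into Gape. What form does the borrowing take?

Substitution: /d/ → /ʃ/, /t/ → /j/, giving /ʃɔojɔiʃmh/.
Under (C)(C)V, the unsyllabifiable consonants are /ʃ/, /m/, /h/ (no codas are permitted; onsets may contain at most 2 consonants).
Inserting the epenthetic vowel yields /ʃ/ → /ʃi/, /m/ → /mi/, /h/ → /hi/.

ʃɔojɔiʃimihi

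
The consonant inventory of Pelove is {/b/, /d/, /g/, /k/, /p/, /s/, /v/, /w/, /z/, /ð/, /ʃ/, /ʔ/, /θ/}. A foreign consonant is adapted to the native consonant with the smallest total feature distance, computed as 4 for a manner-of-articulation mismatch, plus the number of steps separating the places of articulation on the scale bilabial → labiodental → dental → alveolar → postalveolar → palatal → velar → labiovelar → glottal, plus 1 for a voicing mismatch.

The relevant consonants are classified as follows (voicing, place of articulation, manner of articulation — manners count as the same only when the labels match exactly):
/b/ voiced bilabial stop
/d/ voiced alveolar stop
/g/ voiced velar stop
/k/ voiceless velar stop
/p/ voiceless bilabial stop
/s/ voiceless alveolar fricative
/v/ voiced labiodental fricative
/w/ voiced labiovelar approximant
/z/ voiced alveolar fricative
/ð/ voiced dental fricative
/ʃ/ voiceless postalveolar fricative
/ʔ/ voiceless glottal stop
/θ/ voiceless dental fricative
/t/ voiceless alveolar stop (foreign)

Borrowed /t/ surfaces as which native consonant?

d

/d/ is closest: same manner (stop), place distance 0 (alveolar→alveolar), voicing differs (+1); total 1. Next closest is /k/ at distance 3.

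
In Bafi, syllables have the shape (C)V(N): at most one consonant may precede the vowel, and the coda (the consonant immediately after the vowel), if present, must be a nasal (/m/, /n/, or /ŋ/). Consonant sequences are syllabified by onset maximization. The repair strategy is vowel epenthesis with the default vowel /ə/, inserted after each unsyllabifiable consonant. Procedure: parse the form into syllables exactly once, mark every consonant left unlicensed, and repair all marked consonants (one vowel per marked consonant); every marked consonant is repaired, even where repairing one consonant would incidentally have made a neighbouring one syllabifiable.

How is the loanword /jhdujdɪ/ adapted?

jəhədujədɪ

Under (C)V(N), the unsyllabifiable consonants are /j/, /h/, /j/ (only a nasal (/m/, /n/, or /ŋ/) is licensed in coda position; onsets are limited to one consonant).
Each unlicensed consonant becomes the onset of a new syllable: /j/ → /jə/, /h/ → /hə/, /j/ → /jə/.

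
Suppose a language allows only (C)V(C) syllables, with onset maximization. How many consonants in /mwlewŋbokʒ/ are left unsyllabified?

Syllabifying with onset maximization leaves /m/, /w/, /ŋ/, /ʒ/ stranded (at most one coda consonant is licensed; onsets are limited to one consonant).

4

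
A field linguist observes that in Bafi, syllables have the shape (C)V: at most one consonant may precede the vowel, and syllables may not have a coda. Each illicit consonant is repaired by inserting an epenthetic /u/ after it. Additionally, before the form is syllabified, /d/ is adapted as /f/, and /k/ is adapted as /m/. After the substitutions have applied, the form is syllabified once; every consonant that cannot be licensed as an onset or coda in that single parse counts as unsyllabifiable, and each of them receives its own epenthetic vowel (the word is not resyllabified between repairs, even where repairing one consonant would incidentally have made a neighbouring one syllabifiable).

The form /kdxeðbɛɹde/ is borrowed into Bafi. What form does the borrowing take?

mufuxeðubɛɹufe

Substitution: /k/ → /m/, /d/ → /f/, giving /mfxeðbɛɹfe/.
The consonants /m/, /f/, /ð/, /ɹ/ cannot be parsed into a legal (C)V syllable (no codas are permitted; onsets are limited to one consonant).
Inserting the epenthetic vowel yields /m/ → /mu/, /f/ → /fu/, /ð/ → /ðu/, /ɹ/ → /ɹu/.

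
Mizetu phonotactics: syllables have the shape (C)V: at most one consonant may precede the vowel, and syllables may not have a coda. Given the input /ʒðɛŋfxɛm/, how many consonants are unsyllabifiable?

The consonants /ʒ/, /ŋ/, /f/, /m/ cannot be parsed into a legal (C)V syllable (no codas are permitted; onsets are limited to one consonant).

4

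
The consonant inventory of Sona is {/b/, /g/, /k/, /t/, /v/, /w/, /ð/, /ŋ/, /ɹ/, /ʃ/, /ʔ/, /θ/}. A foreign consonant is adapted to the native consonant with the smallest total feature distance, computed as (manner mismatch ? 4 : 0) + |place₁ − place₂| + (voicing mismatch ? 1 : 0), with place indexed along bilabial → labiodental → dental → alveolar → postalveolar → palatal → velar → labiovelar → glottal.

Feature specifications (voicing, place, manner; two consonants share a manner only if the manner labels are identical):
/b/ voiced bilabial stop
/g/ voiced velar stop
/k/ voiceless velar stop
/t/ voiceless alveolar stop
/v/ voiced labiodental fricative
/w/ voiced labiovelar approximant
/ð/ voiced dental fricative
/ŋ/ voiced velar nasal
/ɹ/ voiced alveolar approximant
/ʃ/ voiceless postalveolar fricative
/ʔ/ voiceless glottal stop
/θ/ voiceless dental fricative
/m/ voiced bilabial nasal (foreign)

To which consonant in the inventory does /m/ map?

/b/ is closest: manner differs (nasal→stop, +4), place distance 0 (bilabial→bilabial), same voicing; total 4. Next closest is /v/ at distance 5.

b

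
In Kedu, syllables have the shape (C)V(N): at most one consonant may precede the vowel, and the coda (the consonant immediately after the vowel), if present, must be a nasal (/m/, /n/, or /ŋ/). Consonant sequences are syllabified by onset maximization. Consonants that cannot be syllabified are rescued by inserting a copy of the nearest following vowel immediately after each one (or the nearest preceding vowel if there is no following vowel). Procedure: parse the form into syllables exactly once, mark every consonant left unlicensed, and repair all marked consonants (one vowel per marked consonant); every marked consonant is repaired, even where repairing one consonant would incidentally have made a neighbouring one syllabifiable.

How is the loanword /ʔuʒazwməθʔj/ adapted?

The consonants /z/, /w/, /θ/, /ʔ/, /j/ cannot be parsed into a legal (C)V(N) syllable (only a nasal (/m/, /n/, or /ŋ/) is licensed in coda position; onsets are limited to one consonant).
Each unlicensed consonant becomes the onset of a new syllable: /z/ → /zə/, /w/ → /wə/, /θ/ → /θə/, /ʔ/ → /ʔə/, /j/ → /jə/.

ʔuʒazəwəməθəʔəjə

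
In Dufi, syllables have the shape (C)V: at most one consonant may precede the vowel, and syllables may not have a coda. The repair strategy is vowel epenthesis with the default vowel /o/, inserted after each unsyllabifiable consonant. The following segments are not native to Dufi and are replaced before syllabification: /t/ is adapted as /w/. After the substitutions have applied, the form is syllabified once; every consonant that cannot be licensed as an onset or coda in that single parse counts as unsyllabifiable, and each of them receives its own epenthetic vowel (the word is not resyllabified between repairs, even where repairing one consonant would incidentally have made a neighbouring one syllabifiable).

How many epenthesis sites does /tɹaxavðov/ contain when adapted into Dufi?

After substitution the input is /wɹaxavðov/.
The unsyllabifiable consonants are /w/, /v/, /v/; each receives one epenthetic vowel.

3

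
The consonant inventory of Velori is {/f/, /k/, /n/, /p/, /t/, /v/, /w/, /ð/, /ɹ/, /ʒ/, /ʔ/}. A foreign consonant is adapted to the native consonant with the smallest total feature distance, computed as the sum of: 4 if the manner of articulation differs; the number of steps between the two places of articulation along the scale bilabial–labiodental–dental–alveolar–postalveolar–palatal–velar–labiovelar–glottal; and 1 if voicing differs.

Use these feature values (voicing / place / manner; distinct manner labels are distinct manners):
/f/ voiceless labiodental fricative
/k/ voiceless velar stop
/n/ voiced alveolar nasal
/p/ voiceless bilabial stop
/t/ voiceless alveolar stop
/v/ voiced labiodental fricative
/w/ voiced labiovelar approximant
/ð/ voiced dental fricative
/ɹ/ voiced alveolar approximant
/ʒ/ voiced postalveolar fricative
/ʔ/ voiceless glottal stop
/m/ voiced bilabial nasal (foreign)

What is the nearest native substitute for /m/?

n

/n/ is closest: same manner (nasal), place distance 3 (bilabial→alveolar), same voicing; total 3. Next closest is /p/ at distance 5.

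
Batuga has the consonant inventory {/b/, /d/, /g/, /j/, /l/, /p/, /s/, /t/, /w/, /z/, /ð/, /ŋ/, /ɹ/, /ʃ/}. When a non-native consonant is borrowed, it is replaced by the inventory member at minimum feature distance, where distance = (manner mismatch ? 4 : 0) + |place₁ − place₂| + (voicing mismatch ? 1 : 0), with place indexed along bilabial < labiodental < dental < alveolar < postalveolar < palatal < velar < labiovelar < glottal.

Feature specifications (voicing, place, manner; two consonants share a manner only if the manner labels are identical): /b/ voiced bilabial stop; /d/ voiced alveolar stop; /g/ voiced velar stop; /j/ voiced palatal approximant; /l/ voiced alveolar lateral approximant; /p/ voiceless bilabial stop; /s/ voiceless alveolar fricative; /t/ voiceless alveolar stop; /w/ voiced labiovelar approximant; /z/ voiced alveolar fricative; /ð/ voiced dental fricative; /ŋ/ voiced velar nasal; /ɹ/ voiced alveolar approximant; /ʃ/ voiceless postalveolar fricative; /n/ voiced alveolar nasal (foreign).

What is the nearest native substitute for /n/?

/ŋ/ is closest: same manner (nasal), place distance 3 (alveolar→velar), same voicing; total 3. Next closest is /d/ at distance 4.

ŋ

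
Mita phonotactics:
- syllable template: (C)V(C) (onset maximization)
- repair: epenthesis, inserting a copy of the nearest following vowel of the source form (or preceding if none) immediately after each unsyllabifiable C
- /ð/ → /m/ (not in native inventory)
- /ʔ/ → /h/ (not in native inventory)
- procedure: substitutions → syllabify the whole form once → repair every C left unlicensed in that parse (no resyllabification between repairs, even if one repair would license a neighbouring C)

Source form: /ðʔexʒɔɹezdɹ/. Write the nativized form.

mehexʒɔɹezdeɹe

Substitution: /ð/ → /m/, /ʔ/ → /h/, giving /mhexʒɔɹezdɹ/.
The consonants /m/, /d/, /ɹ/ cannot be parsed into a legal (C)V(C) syllable (at most one coda consonant is licensed; onsets are limited to one consonant).
Inserting the epenthetic vowel yields /m/ → /me/, /d/ → /de/, /ɹ/ → /ɹe/.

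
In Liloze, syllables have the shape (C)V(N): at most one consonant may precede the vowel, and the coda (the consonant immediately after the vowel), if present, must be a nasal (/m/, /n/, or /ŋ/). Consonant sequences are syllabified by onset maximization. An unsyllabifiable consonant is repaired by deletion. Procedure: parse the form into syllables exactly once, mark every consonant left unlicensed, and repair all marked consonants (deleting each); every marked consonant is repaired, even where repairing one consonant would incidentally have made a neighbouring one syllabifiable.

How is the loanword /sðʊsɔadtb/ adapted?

The consonants /s/, /d/, /t/, /b/ cannot be parsed into a legal (C)V(N) syllable (only a nasal (/m/, /n/, or /ŋ/) is licensed in coda position; onsets are limited to one consonant).
Each unlicensed consonant is deleted: /s/, /d/, /t/, /b/.

ðʊsɔa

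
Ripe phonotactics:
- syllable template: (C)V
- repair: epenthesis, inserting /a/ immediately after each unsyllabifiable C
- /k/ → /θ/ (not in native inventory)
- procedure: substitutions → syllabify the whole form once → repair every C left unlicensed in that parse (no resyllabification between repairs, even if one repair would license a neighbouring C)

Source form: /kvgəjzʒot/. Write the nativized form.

Substitution: /k/ → /θ/, giving /θvgəjzʒot/.
Syllabifying with onset maximization leaves /θ/, /v/, /j/, /z/, /t/ stranded (no codas are permitted; onsets are limited to one consonant).
Epenthesis after each stranded consonant: /θ/ → /θa/, /v/ → /va/, /j/ → /ja/, /z/ → /za/, /t/ → /ta/.

θavagəjazaʒota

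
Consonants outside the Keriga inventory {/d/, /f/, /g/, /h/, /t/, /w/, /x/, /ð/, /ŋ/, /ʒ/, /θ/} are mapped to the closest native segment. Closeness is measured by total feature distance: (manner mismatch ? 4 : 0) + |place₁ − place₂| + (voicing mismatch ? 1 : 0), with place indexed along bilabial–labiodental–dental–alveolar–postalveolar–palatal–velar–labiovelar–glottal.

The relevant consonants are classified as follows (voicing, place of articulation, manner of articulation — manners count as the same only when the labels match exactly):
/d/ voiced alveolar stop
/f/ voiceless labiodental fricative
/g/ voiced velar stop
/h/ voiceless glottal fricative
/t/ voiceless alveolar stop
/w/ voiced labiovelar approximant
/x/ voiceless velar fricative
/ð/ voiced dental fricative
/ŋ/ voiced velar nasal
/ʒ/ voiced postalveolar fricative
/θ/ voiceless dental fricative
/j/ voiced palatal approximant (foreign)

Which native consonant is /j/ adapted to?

w

/w/ is closest: same manner (approximant), place distance 2 (palatal→labiovelar), same voicing; total 2. Next closest is /g/ at distance 5.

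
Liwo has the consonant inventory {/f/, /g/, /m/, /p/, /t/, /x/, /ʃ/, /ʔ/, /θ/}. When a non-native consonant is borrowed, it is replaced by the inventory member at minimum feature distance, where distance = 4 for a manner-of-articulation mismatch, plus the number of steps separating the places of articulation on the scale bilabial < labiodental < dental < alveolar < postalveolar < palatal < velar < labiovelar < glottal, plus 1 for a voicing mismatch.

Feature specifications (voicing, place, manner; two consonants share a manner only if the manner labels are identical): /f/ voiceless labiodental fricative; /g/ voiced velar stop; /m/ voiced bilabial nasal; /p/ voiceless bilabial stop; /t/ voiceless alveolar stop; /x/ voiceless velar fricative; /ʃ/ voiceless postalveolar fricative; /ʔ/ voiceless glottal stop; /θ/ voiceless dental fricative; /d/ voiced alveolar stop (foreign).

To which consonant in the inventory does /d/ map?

t

/t/ is closest: same manner (stop), place distance 0 (alveolar→alveolar), voicing differs (+1); total 1. Next closest is /g/ at distance 3.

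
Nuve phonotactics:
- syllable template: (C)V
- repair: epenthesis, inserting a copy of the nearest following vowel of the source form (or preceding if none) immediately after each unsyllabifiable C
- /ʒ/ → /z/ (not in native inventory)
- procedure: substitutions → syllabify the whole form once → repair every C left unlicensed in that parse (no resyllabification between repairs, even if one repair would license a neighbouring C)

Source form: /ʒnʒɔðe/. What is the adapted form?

zɔnɔzɔðe

Substitution: /ʒ/ → /z/, giving /znzɔðe/.
The consonants /z/, /n/ cannot be parsed into a legal (C)V syllable (no codas are permitted; onsets are limited to one consonant).
Epenthesis after each stranded consonant: /z/ → /zɔ/, /n/ → /nɔ/.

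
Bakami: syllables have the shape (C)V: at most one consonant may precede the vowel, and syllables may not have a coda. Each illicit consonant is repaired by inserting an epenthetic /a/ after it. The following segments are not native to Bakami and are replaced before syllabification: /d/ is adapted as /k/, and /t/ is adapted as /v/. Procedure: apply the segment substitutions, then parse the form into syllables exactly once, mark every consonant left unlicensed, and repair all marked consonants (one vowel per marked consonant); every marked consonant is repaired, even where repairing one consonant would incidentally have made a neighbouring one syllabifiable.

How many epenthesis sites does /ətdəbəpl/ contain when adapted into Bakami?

3

After substitution the input is /əvkəbəpl/.
The unsyllabifiable consonants are /v/, /p/, /l/; each receives one epenthetic vowel.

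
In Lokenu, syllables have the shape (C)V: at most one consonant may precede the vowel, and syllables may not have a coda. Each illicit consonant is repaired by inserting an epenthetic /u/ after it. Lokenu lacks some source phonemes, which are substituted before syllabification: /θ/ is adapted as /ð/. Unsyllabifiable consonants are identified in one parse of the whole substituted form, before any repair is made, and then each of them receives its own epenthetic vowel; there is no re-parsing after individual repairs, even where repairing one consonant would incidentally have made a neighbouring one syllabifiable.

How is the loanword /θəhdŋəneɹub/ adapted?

Substitution: /θ/ → /ð/, giving /ðəhdŋəneɹub/.
Syllabifying with onset maximization leaves /h/, /d/, /b/ stranded (no codas are permitted; onsets are limited to one consonant).
Inserting the epenthetic vowel yields /h/ → /hu/, /d/ → /du/, /b/ → /bu/.

ðəhuduŋəneɹubu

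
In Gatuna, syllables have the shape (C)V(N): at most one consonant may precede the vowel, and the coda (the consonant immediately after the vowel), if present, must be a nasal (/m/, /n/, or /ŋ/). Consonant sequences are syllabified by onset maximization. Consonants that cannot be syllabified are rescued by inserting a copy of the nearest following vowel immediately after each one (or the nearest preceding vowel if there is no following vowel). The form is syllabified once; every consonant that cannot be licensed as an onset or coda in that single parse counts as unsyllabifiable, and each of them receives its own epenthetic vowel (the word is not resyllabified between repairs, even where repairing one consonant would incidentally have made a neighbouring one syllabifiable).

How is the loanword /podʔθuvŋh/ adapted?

Under (C)V(N), the unsyllabifiable consonants are /d/, /ʔ/, /v/, /ŋ/, /h/ (only a nasal (/m/, /n/, or /ŋ/) is licensed in coda position; onsets are limited to one consonant).
Each unlicensed consonant becomes the onset of a new syllable: /d/ → /du/, /ʔ/ → /ʔu/, /v/ → /vu/, /ŋ/ → /ŋu/, /h/ → /hu/.

poduʔuθuvuŋuhu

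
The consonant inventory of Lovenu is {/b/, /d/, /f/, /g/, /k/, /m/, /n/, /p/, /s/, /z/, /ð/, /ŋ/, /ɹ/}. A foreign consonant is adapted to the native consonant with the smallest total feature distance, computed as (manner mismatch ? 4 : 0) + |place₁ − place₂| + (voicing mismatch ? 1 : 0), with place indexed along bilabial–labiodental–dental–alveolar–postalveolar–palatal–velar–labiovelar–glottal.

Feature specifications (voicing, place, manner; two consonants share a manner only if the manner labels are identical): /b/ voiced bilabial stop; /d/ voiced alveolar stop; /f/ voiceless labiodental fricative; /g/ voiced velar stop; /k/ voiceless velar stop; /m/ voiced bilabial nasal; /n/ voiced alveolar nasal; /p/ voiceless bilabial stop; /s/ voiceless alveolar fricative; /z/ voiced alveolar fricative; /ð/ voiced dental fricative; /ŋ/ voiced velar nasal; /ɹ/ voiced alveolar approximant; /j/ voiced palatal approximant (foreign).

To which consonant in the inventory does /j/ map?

ɹ

/ɹ/ is closest: same manner (approximant), place distance 2 (palatal→alveolar), same voicing; total 2. Next closest is /g/ at distance 5.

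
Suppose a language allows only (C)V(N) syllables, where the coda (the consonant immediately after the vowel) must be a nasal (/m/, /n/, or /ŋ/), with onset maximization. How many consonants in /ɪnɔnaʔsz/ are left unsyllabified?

3

Under (C)V(N), the unsyllabifiable consonants are /ʔ/, /s/, /z/ (only a nasal (/m/, /n/, or /ŋ/) is licensed in coda position; onsets are limited to one consonant).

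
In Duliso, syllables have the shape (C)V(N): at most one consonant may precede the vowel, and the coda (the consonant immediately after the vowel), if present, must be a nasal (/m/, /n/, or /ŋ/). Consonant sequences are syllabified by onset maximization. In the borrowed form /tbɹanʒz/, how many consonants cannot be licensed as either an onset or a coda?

4

Under (C)V(N), the unsyllabifiable consonants are /t/, /b/, /ʒ/, /z/ (only a nasal (/m/, /n/, or /ŋ/) is licensed in coda position; onsets are limited to one consonant).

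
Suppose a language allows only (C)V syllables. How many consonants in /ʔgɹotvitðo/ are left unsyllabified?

The consonants /ʔ/, /g/, /t/, /t/ cannot be parsed into a legal (C)V syllable (no codas are permitted; onsets are limited to one consonant).

4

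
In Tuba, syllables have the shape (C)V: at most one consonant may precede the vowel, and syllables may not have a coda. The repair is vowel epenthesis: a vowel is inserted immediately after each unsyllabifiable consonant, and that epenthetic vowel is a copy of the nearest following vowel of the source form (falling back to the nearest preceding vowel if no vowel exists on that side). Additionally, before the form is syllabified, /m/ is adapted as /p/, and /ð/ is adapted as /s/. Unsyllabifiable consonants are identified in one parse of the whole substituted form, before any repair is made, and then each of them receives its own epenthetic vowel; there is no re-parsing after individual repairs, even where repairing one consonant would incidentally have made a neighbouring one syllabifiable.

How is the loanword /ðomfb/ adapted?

sopofobo

Substitution: /ð/ → /s/, /m/ → /p/, giving /sopfb/.
Syllabifying with onset maximization leaves /p/, /f/, /b/ stranded (no codas are permitted; onsets are limited to one consonant).
Inserting the epenthetic vowel yields /p/ → /po/, /f/ → /fo/, /b/ → /bo/.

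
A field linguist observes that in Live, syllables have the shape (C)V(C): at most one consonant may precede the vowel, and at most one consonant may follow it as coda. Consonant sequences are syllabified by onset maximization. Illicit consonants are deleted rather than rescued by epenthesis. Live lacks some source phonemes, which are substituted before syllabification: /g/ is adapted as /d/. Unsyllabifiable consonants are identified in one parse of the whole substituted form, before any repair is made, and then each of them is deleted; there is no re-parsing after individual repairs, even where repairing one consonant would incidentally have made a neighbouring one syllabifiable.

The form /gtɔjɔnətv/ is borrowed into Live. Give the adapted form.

tɔjɔnət

Substitution: /g/ → /d/, giving /dtɔjɔnətv/.
Under (C)V(C), the unsyllabifiable consonants are /d/, /v/ (at most one coda consonant is licensed; onsets are limited to one consonant).
Deletion applies to /d/, /v/.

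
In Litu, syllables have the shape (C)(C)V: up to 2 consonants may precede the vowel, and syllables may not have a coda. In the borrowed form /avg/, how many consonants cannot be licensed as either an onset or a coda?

2

Under (C)(C)V, the unsyllabifiable consonants are /v/, /g/ (no codas are permitted; onsets may contain at most 2 consonants).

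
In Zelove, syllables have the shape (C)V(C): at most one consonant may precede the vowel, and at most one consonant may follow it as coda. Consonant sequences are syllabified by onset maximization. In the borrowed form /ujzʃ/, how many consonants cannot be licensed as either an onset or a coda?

The consonants /z/, /ʃ/ cannot be parsed into a legal (C)V(C) syllable (at most one coda consonant is licensed; onsets are limited to one consonant).

2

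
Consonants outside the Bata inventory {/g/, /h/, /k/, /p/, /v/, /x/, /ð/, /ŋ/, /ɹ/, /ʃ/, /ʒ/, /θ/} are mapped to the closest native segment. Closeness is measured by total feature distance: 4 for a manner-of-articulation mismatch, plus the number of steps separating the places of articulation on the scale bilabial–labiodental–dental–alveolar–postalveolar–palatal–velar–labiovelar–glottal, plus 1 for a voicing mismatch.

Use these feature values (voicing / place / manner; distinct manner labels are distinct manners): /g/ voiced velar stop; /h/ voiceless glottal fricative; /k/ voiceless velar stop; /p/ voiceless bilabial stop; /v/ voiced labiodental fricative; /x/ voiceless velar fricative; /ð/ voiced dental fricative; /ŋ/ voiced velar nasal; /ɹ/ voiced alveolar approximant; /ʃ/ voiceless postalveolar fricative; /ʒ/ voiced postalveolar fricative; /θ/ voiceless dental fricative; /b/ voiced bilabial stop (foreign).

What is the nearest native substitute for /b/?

/p/ is closest: same manner (stop), place distance 0 (bilabial→bilabial), voicing differs (+1); total 1. Next closest is /v/ at distance 5.

p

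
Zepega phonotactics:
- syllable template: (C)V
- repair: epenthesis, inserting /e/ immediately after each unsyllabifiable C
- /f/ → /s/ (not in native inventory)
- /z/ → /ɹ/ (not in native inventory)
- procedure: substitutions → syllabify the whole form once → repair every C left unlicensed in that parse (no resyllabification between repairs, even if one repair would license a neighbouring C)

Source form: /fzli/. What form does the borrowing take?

seɹeli

Substitution: /f/ → /s/, /z/ → /ɹ/, giving /sɹli/.
Syllabifying with onset maximization leaves /s/, /ɹ/ stranded (no codas are permitted; onsets are limited to one consonant).
Epenthesis after each stranded consonant: /s/ → /se/, /ɹ/ → /ɹe/.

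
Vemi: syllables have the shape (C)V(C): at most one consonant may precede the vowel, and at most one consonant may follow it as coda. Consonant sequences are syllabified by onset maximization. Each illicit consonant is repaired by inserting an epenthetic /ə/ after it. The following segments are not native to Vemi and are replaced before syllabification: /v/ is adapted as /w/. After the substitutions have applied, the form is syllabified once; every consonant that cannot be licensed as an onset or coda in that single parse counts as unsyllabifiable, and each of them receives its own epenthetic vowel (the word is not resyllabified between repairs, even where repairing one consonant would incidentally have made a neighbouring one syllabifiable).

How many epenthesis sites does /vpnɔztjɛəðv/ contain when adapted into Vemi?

4

After substitution the input is /wpnɔztjɛəðw/.
The unsyllabifiable consonants are /w/, /p/, /t/, /w/; each receives one epenthetic vowel.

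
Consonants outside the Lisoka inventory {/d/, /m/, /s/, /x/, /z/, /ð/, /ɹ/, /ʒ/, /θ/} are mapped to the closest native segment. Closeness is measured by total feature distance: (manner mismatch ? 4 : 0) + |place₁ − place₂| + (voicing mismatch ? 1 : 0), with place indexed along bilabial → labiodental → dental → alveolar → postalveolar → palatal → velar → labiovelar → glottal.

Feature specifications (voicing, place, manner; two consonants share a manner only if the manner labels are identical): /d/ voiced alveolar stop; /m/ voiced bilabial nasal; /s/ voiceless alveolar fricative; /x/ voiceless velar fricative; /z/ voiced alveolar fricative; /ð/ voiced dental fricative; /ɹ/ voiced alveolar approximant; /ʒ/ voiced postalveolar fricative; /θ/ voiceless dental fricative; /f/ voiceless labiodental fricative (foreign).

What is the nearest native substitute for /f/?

θ

/θ/ is closest: same manner (fricative), place distance 1 (labiodental→dental), same voicing; total 1. Next closest is /s/ at distance 2.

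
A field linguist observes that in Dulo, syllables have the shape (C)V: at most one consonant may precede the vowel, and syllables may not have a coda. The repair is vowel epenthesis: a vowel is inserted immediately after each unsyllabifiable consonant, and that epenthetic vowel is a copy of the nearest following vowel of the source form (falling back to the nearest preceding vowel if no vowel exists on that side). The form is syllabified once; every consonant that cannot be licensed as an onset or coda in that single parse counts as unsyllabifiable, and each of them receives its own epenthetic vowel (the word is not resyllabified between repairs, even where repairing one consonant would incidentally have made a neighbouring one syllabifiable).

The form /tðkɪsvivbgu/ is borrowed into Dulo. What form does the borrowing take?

The consonants /t/, /ð/, /s/, /v/, /b/ cannot be parsed into a legal (C)V syllable (no codas are permitted; onsets are limited to one consonant).
Each unlicensed consonant becomes the onset of a new syllable: /t/ → /tɪ/, /ð/ → /ðɪ/, /s/ → /si/, /v/ → /vu/, /b/ → /bu/.

tɪðɪkɪsivivubugu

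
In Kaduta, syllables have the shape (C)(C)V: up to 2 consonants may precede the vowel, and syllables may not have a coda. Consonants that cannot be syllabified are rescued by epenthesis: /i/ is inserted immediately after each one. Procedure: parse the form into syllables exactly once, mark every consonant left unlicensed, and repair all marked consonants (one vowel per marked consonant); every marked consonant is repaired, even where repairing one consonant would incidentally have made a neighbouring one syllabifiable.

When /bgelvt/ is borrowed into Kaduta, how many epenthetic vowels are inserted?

3

The unsyllabifiable consonants are /l/, /v/, /t/; each receives one epenthetic vowel.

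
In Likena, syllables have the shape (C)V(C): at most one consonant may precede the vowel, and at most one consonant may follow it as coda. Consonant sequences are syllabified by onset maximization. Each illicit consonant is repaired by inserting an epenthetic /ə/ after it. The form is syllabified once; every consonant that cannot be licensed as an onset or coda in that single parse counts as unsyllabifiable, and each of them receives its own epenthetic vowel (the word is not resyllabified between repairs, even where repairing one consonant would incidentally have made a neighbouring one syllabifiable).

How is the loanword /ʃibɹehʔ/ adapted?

The consonants /ʔ/ cannot be parsed into a legal (C)V(C) syllable (at most one coda consonant is licensed; onsets are limited to one consonant).
Each unlicensed consonant becomes the onset of a new syllable: /ʔ/ → /ʔə/.

ʃibɹehʔə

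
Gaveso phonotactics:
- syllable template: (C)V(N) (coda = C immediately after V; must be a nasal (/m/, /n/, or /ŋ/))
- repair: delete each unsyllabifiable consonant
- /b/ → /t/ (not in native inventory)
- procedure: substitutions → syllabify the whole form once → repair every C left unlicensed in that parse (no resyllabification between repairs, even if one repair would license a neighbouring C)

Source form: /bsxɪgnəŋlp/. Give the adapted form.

Substitution: /b/ → /t/, giving /tsxɪgnəŋlp/.
Syllabifying with onset maximization leaves /t/, /s/, /g/, /l/, /p/ stranded (only a nasal (/m/, /n/, or /ŋ/) is licensed in coda position; onsets are limited to one consonant).
Deleting the stranded consonants removes /t/, /s/, /g/, /l/, /p/.

xɪnəŋ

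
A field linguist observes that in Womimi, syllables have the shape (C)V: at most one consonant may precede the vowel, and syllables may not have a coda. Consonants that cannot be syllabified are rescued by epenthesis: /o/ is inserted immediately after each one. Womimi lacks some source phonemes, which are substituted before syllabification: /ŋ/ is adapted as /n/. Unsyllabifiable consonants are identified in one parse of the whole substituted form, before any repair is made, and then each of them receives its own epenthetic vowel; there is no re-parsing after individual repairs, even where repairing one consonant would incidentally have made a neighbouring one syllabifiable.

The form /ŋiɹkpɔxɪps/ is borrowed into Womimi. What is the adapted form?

Substitution: /ŋ/ → /n/, giving /niɹkpɔxɪps/.
Under (C)V, the unsyllabifiable consonants are /ɹ/, /k/, /p/, /s/ (no codas are permitted; onsets are limited to one consonant).
Epenthesis after each stranded consonant: /ɹ/ → /ɹo/, /k/ → /ko/, /p/ → /po/, /s/ → /so/.

niɹokopɔxɪposo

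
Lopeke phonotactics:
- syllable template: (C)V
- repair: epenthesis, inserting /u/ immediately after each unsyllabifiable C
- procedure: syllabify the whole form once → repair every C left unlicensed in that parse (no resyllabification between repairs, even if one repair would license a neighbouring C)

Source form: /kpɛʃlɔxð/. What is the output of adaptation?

The consonants /k/, /ʃ/, /x/, /ð/ cannot be parsed into a legal (C)V syllable (no codas are permitted; onsets are limited to one consonant).
Each unlicensed consonant becomes the onset of a new syllable: /k/ → /ku/, /ʃ/ → /ʃu/, /x/ → /xu/, /ð/ → /ðu/.

kupɛʃulɔxuðu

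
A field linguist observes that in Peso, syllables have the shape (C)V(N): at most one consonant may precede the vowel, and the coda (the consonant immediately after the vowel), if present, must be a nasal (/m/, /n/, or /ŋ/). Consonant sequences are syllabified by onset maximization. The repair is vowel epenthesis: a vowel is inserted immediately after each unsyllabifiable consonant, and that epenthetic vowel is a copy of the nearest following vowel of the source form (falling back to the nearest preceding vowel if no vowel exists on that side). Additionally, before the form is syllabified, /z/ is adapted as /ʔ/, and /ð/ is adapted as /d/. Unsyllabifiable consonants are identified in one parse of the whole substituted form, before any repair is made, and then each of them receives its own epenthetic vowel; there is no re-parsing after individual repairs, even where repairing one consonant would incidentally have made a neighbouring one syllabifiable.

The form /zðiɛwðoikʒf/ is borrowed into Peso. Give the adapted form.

Substitution: /z/ → /ʔ/, /ð/ → /d/, giving /ʔdiɛwdoikʒf/.
The consonants /ʔ/, /w/, /k/, /ʒ/, /f/ cannot be parsed into a legal (C)V(N) syllable (only a nasal (/m/, /n/, or /ŋ/) is licensed in coda position; onsets are limited to one consonant).
Each unlicensed consonant becomes the onset of a new syllable: /ʔ/ → /ʔi/, /w/ → /wo/, /k/ → /ki/, /ʒ/ → /ʒi/, /f/ → /fi/.

ʔidiɛwodoikiʒifi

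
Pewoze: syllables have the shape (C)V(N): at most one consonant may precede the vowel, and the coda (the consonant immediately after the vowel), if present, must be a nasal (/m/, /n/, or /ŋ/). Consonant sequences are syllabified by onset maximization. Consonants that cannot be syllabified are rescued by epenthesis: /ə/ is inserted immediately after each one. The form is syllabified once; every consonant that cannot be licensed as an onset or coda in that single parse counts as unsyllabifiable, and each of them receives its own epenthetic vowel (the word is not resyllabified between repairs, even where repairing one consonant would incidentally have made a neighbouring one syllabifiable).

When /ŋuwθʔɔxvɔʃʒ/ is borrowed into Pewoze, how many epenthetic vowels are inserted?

5

The unsyllabifiable consonants are /w/, /θ/, /x/, /ʃ/, /ʒ/; each receives one epenthetic vowel.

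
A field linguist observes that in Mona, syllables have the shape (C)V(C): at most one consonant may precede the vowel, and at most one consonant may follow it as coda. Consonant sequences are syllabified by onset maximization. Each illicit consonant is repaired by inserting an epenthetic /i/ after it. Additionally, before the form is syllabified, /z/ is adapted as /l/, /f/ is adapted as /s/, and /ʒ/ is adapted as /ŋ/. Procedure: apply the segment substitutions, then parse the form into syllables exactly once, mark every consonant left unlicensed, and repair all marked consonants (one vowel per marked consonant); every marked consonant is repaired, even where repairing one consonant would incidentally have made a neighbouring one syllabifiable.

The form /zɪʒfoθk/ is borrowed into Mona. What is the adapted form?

Substitution: /z/ → /l/, /ʒ/ → /ŋ/, /f/ → /s/, giving /lɪŋsoθk/.
Syllabifying with onset maximization leaves /k/ stranded (at most one coda consonant is licensed; onsets are limited to one consonant).
Inserting the epenthetic vowel yields /k/ → /ki/.

lɪŋsoθki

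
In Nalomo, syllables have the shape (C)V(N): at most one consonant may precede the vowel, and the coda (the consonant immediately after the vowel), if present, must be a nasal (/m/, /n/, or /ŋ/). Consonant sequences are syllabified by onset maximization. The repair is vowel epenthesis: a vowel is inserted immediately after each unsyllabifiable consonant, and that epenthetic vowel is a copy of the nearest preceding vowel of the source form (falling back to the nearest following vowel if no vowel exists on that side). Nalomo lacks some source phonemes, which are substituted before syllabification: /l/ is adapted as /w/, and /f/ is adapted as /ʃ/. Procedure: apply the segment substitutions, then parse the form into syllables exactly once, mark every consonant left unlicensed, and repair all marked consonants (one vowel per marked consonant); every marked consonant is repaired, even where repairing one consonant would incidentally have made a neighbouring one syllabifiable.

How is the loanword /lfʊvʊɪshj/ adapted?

wʊʃʊvʊɪsɪhɪjɪ

Substitution: /l/ → /w/, /f/ → /ʃ/, giving /wʃʊvʊɪshj/.
Under (C)V(N), the unsyllabifiable consonants are /w/, /s/, /h/, /j/ (only a nasal (/m/, /n/, or /ŋ/) is licensed in coda position; onsets are limited to one consonant).
Each unlicensed consonant becomes the onset of a new syllable: /w/ → /wʊ/, /s/ → /sɪ/, /h/ → /hɪ/, /j/ → /jɪ/.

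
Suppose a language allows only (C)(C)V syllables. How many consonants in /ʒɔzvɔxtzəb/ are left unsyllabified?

2

Under (C)(C)V, the unsyllabifiable consonants are /x/, /b/ (no codas are permitted; onsets may contain at most 2 consonants).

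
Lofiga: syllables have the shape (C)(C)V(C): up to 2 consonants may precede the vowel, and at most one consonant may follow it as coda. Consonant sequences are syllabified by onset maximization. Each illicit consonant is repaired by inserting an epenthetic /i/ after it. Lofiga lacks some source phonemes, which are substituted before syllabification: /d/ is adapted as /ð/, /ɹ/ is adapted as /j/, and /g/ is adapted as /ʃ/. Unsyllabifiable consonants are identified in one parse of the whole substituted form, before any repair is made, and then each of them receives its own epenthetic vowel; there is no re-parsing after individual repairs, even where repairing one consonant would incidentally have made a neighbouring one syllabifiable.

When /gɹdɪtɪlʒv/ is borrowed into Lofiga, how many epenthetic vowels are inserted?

After substitution the input is /ʃjðɪtɪlʒv/.
The unsyllabifiable consonants are /ʃ/, /ʒ/, /v/; each receives one epenthetic vowel.

3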